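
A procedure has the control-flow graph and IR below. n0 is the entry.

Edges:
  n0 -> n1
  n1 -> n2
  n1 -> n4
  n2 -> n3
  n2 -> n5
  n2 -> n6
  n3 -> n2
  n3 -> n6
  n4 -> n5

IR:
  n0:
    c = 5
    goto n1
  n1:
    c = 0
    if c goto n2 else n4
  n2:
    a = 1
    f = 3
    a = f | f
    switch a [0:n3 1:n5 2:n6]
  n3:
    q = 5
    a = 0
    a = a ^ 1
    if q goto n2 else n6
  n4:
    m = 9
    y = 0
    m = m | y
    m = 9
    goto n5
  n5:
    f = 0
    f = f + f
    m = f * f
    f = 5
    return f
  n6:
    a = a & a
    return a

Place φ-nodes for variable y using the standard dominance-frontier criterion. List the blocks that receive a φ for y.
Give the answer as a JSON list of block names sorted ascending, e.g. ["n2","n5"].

idom tree: n1←n0 n2←n1 n3←n2 n4←n1 n5←n1 n6←n2
Dom∩ at merges:
  n2: preds {n1,n3}: {n0,n1} ∩ {n0,n1,n2,n3} = {n0,n1}; idom=n1
  n5: preds {n2,n4}: {n0,n1,n2} ∩ {n0,n1,n4} = {n0,n1}; idom=n1
  n6: preds {n2,n3}: {n0,n1,n2} ∩ {n0,n1,n2,n3} = {n0,n1,n2}; idom=n2

DF derivation:
  join n2 pred n1: · stop@n1
  join n2 pred n3: n3→n2 stop@n1
  join n5 pred n2: n2 stop@n1
  join n5 pred n4: n4 stop@n1
  join n6 pred n2: · stop@n2
  join n6 pred n3: n3 stop@n2
  n0: DF=∅
  n1: DF=∅
  n2: DF={n2,n5}
  n3: DF={n2,n6}
  n4: DF={n5}
  n5: DF=∅
  n6: DF=∅

φ for y: defs {n4}
  DF⁺ = {n5}

Answer: ["n5"]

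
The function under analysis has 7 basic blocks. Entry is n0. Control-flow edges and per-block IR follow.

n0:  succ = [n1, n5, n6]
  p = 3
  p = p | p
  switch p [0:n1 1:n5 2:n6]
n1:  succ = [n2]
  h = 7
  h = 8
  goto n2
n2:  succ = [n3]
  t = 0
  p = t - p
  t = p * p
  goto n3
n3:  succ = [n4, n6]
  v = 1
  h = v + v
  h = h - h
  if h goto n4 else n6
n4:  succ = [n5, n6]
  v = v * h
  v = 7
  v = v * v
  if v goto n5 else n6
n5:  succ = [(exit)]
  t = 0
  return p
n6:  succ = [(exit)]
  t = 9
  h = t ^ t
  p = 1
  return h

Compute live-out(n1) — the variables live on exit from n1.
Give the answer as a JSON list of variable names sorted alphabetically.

def/use:
  n0: def={p} ue=∅
  n1: def={h} ue=∅
  n2: def={p,t} ue={p}
  n3: def={h,v} ue=∅
  n4: def={v} ue={h,v}
  n5: def={t} ue={p}
  n6: def={h,p,t} ue=∅

Backward fixpoint:
  live n0: ∅→{p}
  live n1: {p}→{p}
  live n2: {p}→{p}
  live n3: {p}→{h,p,v}
  live n4: {h,p,v}→{p}
  live n5: {p}→∅
  live n6: ∅→∅

live-out(n1) = ["p"]

Answer: ["p"]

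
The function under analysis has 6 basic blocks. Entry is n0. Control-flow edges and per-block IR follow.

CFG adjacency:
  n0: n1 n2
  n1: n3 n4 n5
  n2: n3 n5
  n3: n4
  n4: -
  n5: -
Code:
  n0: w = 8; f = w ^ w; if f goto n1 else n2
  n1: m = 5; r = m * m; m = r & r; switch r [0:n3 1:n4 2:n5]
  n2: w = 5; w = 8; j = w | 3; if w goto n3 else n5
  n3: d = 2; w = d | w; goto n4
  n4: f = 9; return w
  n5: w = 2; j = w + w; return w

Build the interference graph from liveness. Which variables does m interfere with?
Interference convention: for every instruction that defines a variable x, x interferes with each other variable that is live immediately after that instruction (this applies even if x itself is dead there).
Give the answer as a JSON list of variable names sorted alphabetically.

def/use:
  n0 def {f,w} use ∅
  n1 def {m,r} use ∅
  n2 def {j,w} use ∅
  n3 def {d,w} use {w}
  n4 def {f} use {w}
  n5 def {j,w} use ∅

Live sets:
  n0: in=∅ out={w}
  n1: in={w} out={w}
  n2: in=∅ out={w}
  n3: in={w} out={w}
  n4: in={w} out=∅
  n5: in=∅ out=∅

Interfere edges:
  d — {w}
  f — {w}
  j — {w}
  m — {r,w}
  r — {m,w}
  w — {d,f,j,m,r}

N(m) = ["r", "w"]

Answer: ["r", "w"]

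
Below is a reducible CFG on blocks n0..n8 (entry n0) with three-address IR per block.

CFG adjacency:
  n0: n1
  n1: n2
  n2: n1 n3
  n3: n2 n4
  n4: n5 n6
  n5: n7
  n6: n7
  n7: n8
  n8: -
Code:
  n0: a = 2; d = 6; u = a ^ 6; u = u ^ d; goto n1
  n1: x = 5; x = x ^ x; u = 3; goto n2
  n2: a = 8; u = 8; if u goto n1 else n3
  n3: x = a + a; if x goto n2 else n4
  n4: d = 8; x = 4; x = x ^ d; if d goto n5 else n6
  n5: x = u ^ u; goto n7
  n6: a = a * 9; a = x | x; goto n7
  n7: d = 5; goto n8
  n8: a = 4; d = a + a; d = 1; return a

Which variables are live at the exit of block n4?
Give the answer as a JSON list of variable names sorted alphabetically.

Block summaries:
  n0: def={a,d,u} ue=∅
  n1: def={u,x} ue=∅
  n2: def={a,u} ue=∅
  n3: def={x} ue={a}
  n4: def={d,x} ue=∅
  n5: def={x} ue={u}
  n6: def={a} ue={a,x}
  n7: def={d} ue=∅
  n8: def={a,d} ue=∅

Backward fixpoint:
  live n0: ∅→∅
  live n1: ∅→∅
  live n2: ∅→{a,u}
  live n3: {a,u}→{a,u}
  live n4: {a,u}→{a,u,x}
  live n5: {u}→∅
  live n6: {a,x}→∅
  live n7: ∅→∅
  live n8: ∅→∅

live-out(n4) = ["a", "u", "x"]

Answer: ["a", "u", "x"]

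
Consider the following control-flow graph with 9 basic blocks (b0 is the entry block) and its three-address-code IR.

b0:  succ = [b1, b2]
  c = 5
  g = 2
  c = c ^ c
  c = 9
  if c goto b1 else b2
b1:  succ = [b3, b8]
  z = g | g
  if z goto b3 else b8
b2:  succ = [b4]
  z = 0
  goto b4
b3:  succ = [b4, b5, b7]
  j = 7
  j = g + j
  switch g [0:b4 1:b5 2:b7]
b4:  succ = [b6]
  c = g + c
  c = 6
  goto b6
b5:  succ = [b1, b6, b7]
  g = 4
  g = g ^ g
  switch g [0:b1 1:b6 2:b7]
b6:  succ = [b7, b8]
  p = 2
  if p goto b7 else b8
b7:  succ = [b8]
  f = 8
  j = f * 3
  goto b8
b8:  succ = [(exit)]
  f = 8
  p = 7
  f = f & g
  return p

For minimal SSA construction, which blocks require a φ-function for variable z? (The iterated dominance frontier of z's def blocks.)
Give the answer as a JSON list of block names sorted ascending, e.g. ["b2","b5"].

idom tree: b1←b0 b2←b0 b3←b1 b4←b0 b5←b3 b6←b0 b7←b0 b8←b0
Dom∩ at merges:
  b1: preds {b0,b5}: {b0} ∩ {b0,b1,b3,b5} = {b0}; idom=b0
  b4: preds {b2,b3}: {b0,b2} ∩ {b0,b1,b3} = {b0}; idom=b0
  b6: preds {b4,b5}: {b0,b4} ∩ {b0,b1,b3,b5} = {b0}; idom=b0
  b7: preds {b3,b5,b6}: {b0,b1,b3} ∩ {b0,b1,b3,b5} ∩ {b0,b6} = {b0}; idom=b0
  b8: preds {b1,b6,b7}: {b0,b1} ∩ {b0,b6} ∩ {b0,b7} = {b0}; idom=b0

DF derivation:
  b1←b0: walk · to b0
  b1←b5: walk b5→b3→b1 to b0
  b4←b2: walk b2 to b0
  b4←b3: walk b3→b1 to b0
  b6←b4: walk b4 to b0
  b6←b5: walk b5→b3→b1 to b0
  b7←b3: walk b3→b1 to b0
  b7←b5: walk b5→b3→b1 to b0
  b7←b6: walk b6 to b0
  b8←b1: walk b1 to b0
  b8←b6: walk b6 to b0
  b8←b7: walk b7 to b0
  b0 → ∅
  b1 → {b1,b4,b6,b7,b8}
  b2 → {b4}
  b3 → {b1,b4,b6,b7}
  b4 → {b6}
  b5 → {b1,b6,b7}
  b6 → {b7,b8}
  b7 → {b8}
  b8 → ∅

φ for z: defs {b1,b2}
  DF⁺ = {b1,b4,b6,b7,b8}

Answer: ["b1", "b4", "b6", "b7", "b8"]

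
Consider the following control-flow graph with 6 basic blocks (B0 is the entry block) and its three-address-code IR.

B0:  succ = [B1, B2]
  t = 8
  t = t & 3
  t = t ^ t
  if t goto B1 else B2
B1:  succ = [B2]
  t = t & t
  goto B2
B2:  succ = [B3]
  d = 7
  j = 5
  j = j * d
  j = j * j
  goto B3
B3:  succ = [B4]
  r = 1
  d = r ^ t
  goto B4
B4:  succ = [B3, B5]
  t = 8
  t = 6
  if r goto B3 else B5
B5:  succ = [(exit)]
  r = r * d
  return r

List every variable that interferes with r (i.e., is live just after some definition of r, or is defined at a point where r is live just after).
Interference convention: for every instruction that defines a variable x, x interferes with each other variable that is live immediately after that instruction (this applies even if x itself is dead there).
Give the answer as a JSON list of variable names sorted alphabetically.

Answer: ["d", "t"]

Analysis:
Block summaries:
  B0: {t} / ∅
  B1: {t} / {t}
  B2: {d,j} / ∅
  B3: {d,r} / {t}
  B4: {t} / {r}
  B5: {r} / {d,r}

Liveness:
  B0: in=∅ out={t}
  B1: in={t} out={t}
  B2: in={t} out={t}
  B3: in={t} out={d,r}
  B4: in={d,r} out={d,r,t}
  B5: in={d,r} out=∅

Interfere edges:
  d — {j,r,t}
  j — {d,t}
  r — {d,t}
  t — {d,j,r}

N(r) = ["d", "t"]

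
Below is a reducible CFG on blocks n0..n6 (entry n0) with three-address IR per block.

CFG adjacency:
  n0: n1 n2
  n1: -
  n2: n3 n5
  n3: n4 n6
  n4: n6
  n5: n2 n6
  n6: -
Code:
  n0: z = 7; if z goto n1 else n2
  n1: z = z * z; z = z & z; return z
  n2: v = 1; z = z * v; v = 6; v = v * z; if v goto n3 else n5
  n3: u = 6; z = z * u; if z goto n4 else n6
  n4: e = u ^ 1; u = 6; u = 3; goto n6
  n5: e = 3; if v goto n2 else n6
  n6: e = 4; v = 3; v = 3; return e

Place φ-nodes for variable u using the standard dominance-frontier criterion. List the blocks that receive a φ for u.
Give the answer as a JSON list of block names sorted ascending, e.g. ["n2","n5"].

Answer: ["n6"]

Working:
idom tree: n1←n0 n2←n0 n3←n2 n4←n3 n5←n2 n6←n2
Join-block Dom:
  n2: preds {n0,n5}: {n0} ∩ {n0,n2,n5} = {n0}; idom=n0
  n6: preds {n3,n4,n5}: {n0,n2,n3} ∩ {n0,n2,n3,n4} ∩ {n0,n2,n5} = {n0,n2}; idom=n2

Frontier:
  n2←n0: walk · to n0
  n2←n5: walk n5→n2 to n0
  n6←n3: walk n3 to n2
  n6←n4: walk n4→n3 to n2
  n6←n5: walk n5 to n2
  DF(n0)=∅
  DF(n1)=∅
  DF(n2)={n2}
  DF(n3)={n6}
  DF(n4)={n6}
  DF(n5)={n2,n6}
  DF(n6)=∅

φ for u: defs {n3,n4}
  DF⁺ = {n6}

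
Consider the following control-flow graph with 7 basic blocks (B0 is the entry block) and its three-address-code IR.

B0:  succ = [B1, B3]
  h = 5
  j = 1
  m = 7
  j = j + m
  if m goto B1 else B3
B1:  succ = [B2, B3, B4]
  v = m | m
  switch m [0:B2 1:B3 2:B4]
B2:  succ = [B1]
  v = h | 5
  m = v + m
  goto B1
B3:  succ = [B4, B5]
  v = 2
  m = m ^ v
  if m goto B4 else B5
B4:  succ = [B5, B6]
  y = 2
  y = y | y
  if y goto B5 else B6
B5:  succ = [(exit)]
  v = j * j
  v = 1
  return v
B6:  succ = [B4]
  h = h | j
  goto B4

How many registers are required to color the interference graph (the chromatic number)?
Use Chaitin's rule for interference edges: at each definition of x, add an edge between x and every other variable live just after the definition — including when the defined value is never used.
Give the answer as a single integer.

Answer: 4

Derivation:
Block summaries:
  B0: {h,j,m} / ∅
  B1: {v} / {m}
  B2: {m,v} / {h,m}
  B3: {m,v} / {m}
  B4: {y} / ∅
  B5: {v} / {j}
  B6: {h} / {h,j}

Backward fixpoint:
  live B0: ∅→{h,j,m}
  live B1: {h,j,m}→{h,j,m}
  live B2: {h,j,m}→{h,j,m}
  live B3: {h,j,m}→{h,j}
  live B4: {h,j}→{h,j}
  live B5: {j}→∅
  live B6: {h,j}→{h,j}

Conflict graph:
  h: {j,m,v,y}
  j: {h,m,v,y}
  m: {h,j,v}
  v: {h,j,m}
  y: {h,j}

Registers:
  {h,j,m,v} pairwise interfere (4-clique) ⇒ χ ≥ 4
  assign h→c0 j→c1 m→c2 v→c3 y→c2 — no edge inside a register ⇒ χ ≤ 4
  χ = 4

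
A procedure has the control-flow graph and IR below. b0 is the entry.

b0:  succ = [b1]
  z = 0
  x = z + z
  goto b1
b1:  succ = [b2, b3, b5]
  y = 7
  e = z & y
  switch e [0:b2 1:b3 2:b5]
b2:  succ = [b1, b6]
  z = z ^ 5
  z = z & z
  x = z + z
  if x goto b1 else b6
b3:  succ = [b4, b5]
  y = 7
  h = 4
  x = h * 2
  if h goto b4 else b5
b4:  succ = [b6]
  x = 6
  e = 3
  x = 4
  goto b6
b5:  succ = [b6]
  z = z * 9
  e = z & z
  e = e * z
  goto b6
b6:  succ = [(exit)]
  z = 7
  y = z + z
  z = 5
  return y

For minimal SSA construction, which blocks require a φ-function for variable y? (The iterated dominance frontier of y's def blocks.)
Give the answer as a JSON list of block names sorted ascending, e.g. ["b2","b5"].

Answer: ["b1", "b5", "b6"]

Derivation:
idom tree: b1←b0 b2←b1 b3←b1 b4←b3 b5←b1 b6←b1
Join-block Dom:
  b1: preds {b0,b2}: {b0} ∩ {b0,b1,b2} = {b0}; idom=b0
  b5: preds {b1,b3}: {b0,b1} ∩ {b0,b1,b3} = {b0,b1}; idom=b1
  b6: preds {b2,b4,b5}: {b0,b1,b2} ∩ {b0,b1,b3,b4} ∩ {b0,b1,b5} = {b0,b1}; idom=b1

Frontier:
  b1←b0: walk · to b0
  b1←b2: walk b2→b1 to b0
  b5←b1: walk · to b1
  b5←b3: walk b3 to b1
  b6←b2: walk b2 to b1
  b6←b4: walk b4→b3 to b1
  b6←b5: walk b5 to b1
  b0 → ∅
  b1 → {b1}
  b2 → {b1,b6}
  b3 → {b5,b6}
  b4 → {b6}
  b5 → {b6}
  b6 → ∅

φ for y: defs {b1,b3,b6}
  DF⁺ = {b1,b5,b6}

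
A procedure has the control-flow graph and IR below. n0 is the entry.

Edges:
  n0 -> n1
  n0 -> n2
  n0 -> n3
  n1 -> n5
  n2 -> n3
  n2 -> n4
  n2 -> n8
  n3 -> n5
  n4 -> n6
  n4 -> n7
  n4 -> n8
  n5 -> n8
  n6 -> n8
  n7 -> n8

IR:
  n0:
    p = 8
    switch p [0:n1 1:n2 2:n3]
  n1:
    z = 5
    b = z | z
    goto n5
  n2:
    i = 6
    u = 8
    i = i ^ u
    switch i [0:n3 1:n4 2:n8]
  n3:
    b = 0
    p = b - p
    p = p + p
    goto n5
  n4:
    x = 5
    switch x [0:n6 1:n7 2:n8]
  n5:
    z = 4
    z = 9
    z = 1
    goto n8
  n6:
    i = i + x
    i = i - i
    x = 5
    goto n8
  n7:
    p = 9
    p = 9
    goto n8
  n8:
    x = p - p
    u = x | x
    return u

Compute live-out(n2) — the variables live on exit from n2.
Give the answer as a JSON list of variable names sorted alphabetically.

Per-block:
  n0: {p} / ∅
  n1: {b,z} / ∅
  n2: {i,u} / ∅
  n3: {b,p} / {p}
  n4: {x} / ∅
  n5: {z} / ∅
  n6: {i,x} / {i,x}
  n7: {p} / ∅
  n8: {u,x} / {p}

Liveness:
  n0 li=∅ lo={p}
  n1 li={p} lo={p}
  n2 li={p} lo={i,p}
  n3 li={p} lo={p}
  n4 li={i,p} lo={i,p,x}
  n5 li={p} lo={p}
  n6 li={i,p,x} lo={p}
  n7 li=∅ lo={p}
  n8 li={p} lo=∅

live-out(n2) = ["i", "p"]

Answer: ["i", "p"]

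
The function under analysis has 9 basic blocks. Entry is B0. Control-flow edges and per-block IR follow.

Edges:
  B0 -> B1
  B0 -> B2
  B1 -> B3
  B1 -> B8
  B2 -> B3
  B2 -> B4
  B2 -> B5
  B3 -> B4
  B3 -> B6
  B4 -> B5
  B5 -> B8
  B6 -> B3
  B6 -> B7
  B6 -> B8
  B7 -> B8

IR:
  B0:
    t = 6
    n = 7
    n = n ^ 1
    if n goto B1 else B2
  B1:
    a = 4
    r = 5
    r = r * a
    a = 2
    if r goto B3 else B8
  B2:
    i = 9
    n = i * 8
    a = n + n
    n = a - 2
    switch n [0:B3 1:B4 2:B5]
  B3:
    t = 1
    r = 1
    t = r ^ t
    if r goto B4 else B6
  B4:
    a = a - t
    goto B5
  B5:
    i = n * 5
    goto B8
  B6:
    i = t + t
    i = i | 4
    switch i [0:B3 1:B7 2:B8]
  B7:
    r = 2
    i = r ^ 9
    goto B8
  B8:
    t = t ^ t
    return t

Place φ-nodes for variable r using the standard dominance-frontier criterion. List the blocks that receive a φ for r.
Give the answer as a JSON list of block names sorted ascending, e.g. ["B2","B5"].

Answer: ["B3", "B4", "B5", "B8"]

Working:
idom tree: B1←B0 B2←B0 B3←B0 B4←B0 B5←B0 B6←B3 B7←B6 B8←B0
Dom∩ at merges:
  B3: preds {B1,B2,B6}: {B0,B1} ∩ {B0,B2} ∩ {B0,B3,B6} = {B0}; idom=B0
  B4: preds {B2,B3}: {B0,B2} ∩ {B0,B3} = {B0}; idom=B0
  B5: preds {B2,B4}: {B0,B2} ∩ {B0,B4} = {B0}; idom=B0
  B8: preds {B1,B5,B6,B7}: {B0,B1} ∩ {B0,B5} ∩ {B0,B3,B6} ∩ {B0,B3,B6,B7} = {B0}; idom=B0

DF walk-up:
  join B3 pred B1: B1 stop@B0
  join B3 pred B2: B2 stop@B0
  join B3 pred B6: B6→B3 stop@B0
  join B4 pred B2: B2 stop@B0
  join B4 pred B3: B3 stop@B0
  join B5 pred B2: B2 stop@B0
  join B5 pred B4: B4 stop@B0
  join B8 pred B1: B1 stop@B0
  join B8 pred B5: B5 stop@B0
  join B8 pred B6: B6→B3 stop@B0
  join B8 pred B7: B7→B6→B3 stop@B0
  B0: DF=∅
  B1: DF={B3,B8}
  B2: DF={B3,B4,B5}
  B3: DF={B3,B4,B8}
  B4: DF={B5}
  B5: DF={B8}
  B6: DF={B3,B8}
  B7: DF={B8}
  B8: DF=∅

φ for r: defs {B1,B3,B7}
  DF⁺ = {B3,B4,B5,B8}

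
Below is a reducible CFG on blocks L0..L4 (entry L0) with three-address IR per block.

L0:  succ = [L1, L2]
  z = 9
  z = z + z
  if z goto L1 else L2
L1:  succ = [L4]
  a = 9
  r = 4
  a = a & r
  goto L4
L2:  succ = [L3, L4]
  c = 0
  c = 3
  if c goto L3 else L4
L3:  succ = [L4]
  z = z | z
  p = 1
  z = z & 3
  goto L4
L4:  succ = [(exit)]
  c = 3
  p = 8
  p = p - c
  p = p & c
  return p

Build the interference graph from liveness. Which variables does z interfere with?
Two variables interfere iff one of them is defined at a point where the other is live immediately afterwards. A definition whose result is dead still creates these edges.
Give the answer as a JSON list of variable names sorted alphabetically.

Answer: ["c", "p"]

Analysis:
Per-block:
  L0: def={z} ue=∅
  L1: def={a,r} ue=∅
  L2: def={c} ue=∅
  L3: def={p,z} ue={z}
  L4: def={c,p} ue=∅

Backward fixpoint:
  live L0: ∅→{z}
  live L1: ∅→∅
  live L2: {z}→{z}
  live L3: {z}→∅
  live L4: ∅→∅

Interfere edges:
  a↔{r}
  c↔{p,z}
  p↔{c,z}
  r↔{a}
  z↔{c,p}

N(z) = ["c", "p"]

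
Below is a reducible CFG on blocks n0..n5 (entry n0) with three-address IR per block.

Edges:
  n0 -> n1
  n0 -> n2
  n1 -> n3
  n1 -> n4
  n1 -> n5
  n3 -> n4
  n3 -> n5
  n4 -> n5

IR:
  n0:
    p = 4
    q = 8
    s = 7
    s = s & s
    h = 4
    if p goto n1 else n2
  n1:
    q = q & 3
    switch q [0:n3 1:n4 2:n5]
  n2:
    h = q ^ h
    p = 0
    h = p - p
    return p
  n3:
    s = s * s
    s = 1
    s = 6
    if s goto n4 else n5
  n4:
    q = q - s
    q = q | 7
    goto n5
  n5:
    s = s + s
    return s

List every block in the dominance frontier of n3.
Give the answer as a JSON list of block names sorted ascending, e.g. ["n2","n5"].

Answer: ["n4", "n5"]

Analysis:
idom tree: n1←n0 n2←n0 n3←n1 n4←n1 n5←n1
Dom∩ at merges:
  n4: preds {n1,n3}: {n0,n1} ∩ {n0,n1,n3} = {n0,n1}; idom=n1
  n5: preds {n1,n3,n4}: {n0,n1} ∩ {n0,n1,n3} ∩ {n0,n1,n4} = {n0,n1}; idom=n1

Frontier:
  n4←n1: walk · to n1
  n4←n3: walk n3 to n1
  n5←n1: walk · to n1
  n5←n3: walk n3 to n1
  n5←n4: walk n4 to n1
  DF(n0)=∅
  DF(n1)=∅
  DF(n2)=∅
  DF(n3)={n4,n5}
  DF(n4)={n5}
  DF(n5)=∅

DF(n3) = ["n4", "n5"]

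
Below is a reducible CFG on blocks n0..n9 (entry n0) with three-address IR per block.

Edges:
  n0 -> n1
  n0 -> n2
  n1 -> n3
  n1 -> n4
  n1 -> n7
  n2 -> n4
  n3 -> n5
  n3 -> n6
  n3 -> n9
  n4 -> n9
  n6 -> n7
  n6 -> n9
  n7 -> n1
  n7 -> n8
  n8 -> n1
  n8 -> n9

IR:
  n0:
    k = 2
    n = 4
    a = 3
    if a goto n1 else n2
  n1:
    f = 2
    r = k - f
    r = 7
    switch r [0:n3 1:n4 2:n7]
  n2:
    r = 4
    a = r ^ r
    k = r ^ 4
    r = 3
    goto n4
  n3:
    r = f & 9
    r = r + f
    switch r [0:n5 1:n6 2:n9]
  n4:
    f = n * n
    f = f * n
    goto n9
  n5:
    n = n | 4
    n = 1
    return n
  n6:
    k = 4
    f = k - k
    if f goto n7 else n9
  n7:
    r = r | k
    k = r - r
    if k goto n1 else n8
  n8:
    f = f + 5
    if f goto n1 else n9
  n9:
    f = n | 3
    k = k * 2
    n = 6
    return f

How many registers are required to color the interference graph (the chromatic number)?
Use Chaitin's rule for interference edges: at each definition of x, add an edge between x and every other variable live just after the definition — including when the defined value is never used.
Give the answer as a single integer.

Per-block:
  n0 def {a,k,n} use ∅
  n1 def {f,r} use {k}
  n2 def {a,k,r} use ∅
  n3 def {r} use {f}
  n4 def {f} use {n}
  n5 def {n} use {n}
  n6 def {f,k} use ∅
  n7 def {k,r} use {k,r}
  n8 def {f} use {f}
  n9 def {f,k,n} use {k,n}

Backward fixpoint:
  live n0: ∅→{k,n}
  live n1: {k,n}→{f,k,n,r}
  live n2: {n}→{k,n}
  live n3: {f,k,n}→{k,n,r}
  live n4: {k,n}→{k,n}
  live n5: {n}→∅
  live n6: {n,r}→{f,k,n,r}
  live n7: {f,k,n,r}→{f,k,n}
  live n8: {f,k,n}→{k,n}
  live n9: {k,n}→∅

Interfere edges:
  a↔{k,n,r}
  f↔{k,n,r}
  k↔{a,f,n,r}
  n↔{a,f,k,r}
  r↔{a,f,k,n}

Colouring:
  lower bound: {a,k,n,r} mutually conflict ⇒ χ ≥ 4
  assign a→R3 f→R3 k→R0 n→R1 r→R2 — no edge inside a register ⇒ χ ≤ 4
  χ = 4

Answer: 4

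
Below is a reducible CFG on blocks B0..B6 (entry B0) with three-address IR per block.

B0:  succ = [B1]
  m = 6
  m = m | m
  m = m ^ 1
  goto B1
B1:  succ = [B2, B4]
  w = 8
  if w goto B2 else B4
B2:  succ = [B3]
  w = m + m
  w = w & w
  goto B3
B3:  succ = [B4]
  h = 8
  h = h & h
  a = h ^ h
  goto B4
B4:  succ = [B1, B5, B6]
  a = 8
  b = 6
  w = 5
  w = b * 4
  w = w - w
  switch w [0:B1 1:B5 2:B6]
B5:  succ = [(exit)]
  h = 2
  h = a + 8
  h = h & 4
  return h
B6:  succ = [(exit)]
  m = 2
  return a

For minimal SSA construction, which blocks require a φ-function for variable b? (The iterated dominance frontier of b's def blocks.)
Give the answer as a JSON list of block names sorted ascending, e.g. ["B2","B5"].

idom tree: B1←B0 B2←B1 B3←B2 B4←B1 B5←B4 B6←B4
Dom at joins:
  B1: preds {B0,B4}: {B0} ∩ {B0,B1,B4} = {B0}; idom=B0
  B4: preds {B1,B3}: {B0,B1} ∩ {B0,B1,B2,B3} = {B0,B1}; idom=B1

DF derivation:
  B1←B0: walk · to B0
  B1←B4: walk B4→B1 to B0
  B4←B1: walk · to B1
  B4←B3: walk B3→B2 to B1
  DF(B0)=∅
  DF(B1)={B1}
  DF(B2)={B4}
  DF(B3)={B4}
  DF(B4)={B1}
  DF(B5)=∅
  DF(B6)=∅

φ for b: defs {B4}
  DF⁺ = {B1}

Answer: ["B1"]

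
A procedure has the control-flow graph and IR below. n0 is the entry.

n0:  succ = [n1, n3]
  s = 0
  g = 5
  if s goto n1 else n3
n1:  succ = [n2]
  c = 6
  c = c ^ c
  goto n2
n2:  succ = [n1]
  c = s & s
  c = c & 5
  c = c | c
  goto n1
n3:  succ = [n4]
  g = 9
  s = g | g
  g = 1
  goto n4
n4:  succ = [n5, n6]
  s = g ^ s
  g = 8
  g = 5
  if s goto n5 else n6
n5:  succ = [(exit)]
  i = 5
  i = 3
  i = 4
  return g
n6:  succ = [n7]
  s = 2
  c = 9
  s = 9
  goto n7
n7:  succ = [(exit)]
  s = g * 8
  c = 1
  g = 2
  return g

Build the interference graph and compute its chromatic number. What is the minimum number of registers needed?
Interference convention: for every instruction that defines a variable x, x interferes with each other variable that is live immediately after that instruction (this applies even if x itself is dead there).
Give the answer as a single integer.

Answer: 3

Working:
def/use:
  n0: {g,s} / ∅
  n1: {c} / ∅
  n2: {c} / {s}
  n3: {g,s} / ∅
  n4: {g,s} / {g,s}
  n5: {i} / {g}
  n6: {c,s} / ∅
  n7: {c,g,s} / {g}

Backward fixpoint:
  live n0: ∅→{s}
  live n1: {s}→{s}
  live n2: {s}→{s}
  live n3: ∅→{g,s}
  live n4: {g,s}→{g}
  live n5: {g}→∅
  live n6: {g}→{g}
  live n7: {g}→∅

Conflict graph:
  c: {g,s}
  g: {c,i,s}
  i: {g}
  s: {c,g}

Colouring:
  lower bound: {c,g,s} mutually conflict ⇒ χ ≥ 3
  3-colouring: c0={g}  c1={c,i}  c2={s}
  χ = 3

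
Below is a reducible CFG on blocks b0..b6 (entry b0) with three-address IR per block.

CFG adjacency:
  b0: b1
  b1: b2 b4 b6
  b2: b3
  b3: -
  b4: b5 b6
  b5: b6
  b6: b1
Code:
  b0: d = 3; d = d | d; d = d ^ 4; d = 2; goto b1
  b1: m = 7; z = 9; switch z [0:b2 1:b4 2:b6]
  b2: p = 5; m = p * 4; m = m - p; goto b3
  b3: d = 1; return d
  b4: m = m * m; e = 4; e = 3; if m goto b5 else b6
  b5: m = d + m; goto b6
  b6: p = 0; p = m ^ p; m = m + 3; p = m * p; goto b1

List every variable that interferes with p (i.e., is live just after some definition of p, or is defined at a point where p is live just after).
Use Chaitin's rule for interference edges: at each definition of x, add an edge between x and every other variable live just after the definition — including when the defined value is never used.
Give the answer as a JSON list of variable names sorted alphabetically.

Answer: ["d", "m"]

Analysis:
Block summaries:
  b0: {d} / ∅
  b1: {m,z} / ∅
  b2: {m,p} / ∅
  b3: {d} / ∅
  b4: {e,m} / {m}
  b5: {m} / {d,m}
  b6: {m,p} / {m}

Liveness:
  b0 li=∅ lo={d}
  b1 li={d} lo={d,m}
  b2 li=∅ lo=∅
  b3 li=∅ lo=∅
  b4 li={d,m} lo={d,m}
  b5 li={d,m} lo={d,m}
  b6 li={d,m} lo={d}

Interfere edges:
  d: {e,m,p,z}
  e: {d,m}
  m: {d,e,p,z}
  p: {d,m}
  z: {d,m}

N(p) = ["d", "m"]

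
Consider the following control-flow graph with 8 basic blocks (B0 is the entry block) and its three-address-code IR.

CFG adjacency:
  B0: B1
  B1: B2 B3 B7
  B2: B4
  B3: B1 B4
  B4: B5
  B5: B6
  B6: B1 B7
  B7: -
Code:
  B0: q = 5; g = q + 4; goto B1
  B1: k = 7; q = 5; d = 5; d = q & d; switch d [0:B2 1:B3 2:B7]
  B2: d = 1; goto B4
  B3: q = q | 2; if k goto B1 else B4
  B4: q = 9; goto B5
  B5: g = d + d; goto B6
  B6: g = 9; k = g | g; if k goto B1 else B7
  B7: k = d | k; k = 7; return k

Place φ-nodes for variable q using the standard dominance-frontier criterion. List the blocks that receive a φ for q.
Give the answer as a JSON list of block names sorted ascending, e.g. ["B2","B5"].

Answer: ["B1", "B4", "B7"]

Working:
idom tree: B1←B0 B2←B1 B3←B1 B4←B1 B5←B4 B6←B5 B7←B1
Dom∩ at merges:
  B1: preds {B0,B3,B6}: {B0} ∩ {B0,B1,B3} ∩ {B0,B1,B4,B5,B6} = {B0}; idom=B0
  B4: preds {B2,B3}: {B0,B1,B2} ∩ {B0,B1,B3} = {B0,B1}; idom=B1
  B7: preds {B1,B6}: {B0,B1} ∩ {B0,B1,B4,B5,B6} = {B0,B1}; idom=B1

DF walk-up:
  B1←B0: walk · to B0
  B1←B3: walk B3→B1 to B0
  B1←B6: walk B6→B5→B4→B1 to B0
  B4←B2: walk B2 to B1
  B4←B3: walk B3 to B1
  B7←B1: walk · to B1
  B7←B6: walk B6→B5→B4 to B1
  B0: DF=∅
  B1: DF={B1}
  B2: DF={B4}
  B3: DF={B1,B4}
  B4: DF={B1,B7}
  B5: DF={B1,B7}
  B6: DF={B1,B7}
  B7: DF=∅

φ for q: defs {B0,B1,B3,B4}
  DF⁺ = {B1,B4,B7}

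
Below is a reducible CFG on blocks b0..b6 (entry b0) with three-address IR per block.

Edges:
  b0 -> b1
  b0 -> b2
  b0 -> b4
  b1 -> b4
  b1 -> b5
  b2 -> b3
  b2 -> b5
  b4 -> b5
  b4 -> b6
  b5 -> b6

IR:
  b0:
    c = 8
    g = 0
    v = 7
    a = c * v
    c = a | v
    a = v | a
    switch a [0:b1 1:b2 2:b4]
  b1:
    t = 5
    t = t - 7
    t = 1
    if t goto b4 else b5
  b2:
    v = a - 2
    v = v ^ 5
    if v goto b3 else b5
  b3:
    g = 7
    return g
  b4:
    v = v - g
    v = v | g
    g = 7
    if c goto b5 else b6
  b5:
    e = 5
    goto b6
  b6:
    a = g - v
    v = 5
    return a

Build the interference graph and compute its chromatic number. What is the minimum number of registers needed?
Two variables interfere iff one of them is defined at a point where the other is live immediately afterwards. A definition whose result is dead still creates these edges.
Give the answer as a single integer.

Per-block:
  b0: def={a,c,g,v} ue=∅
  b1: def={t} ue=∅
  b2: def={v} ue={a}
  b3: def={g} ue=∅
  b4: def={g,v} ue={c,g,v}
  b5: def={e} ue=∅
  b6: def={a,v} ue={g,v}

Backward fixpoint:
  live b0: ∅→{a,c,g,v}
  live b1: {c,g,v}→{c,g,v}
  live b2: {a,g}→{g,v}
  live b3: ∅→∅
  live b4: {c,g,v}→{g,v}
  live b5: {g,v}→{g,v}
  live b6: {g,v}→∅

Conflict graph:
  a↔{c,g,v}
  c↔{a,g,t,v}
  e↔{g,v}
  g↔{a,c,e,t,v}
  t↔{c,g,v}
  v↔{a,c,e,g,t}

Registers:
  {a,c,g,v} pairwise interfere (4-clique) ⇒ χ ≥ 4
  assign a→R3 c→R2 e→R2 g→R0 t→R3 v→R1 — no edge inside a register ⇒ χ ≤ 4
  χ = 4

Answer: 4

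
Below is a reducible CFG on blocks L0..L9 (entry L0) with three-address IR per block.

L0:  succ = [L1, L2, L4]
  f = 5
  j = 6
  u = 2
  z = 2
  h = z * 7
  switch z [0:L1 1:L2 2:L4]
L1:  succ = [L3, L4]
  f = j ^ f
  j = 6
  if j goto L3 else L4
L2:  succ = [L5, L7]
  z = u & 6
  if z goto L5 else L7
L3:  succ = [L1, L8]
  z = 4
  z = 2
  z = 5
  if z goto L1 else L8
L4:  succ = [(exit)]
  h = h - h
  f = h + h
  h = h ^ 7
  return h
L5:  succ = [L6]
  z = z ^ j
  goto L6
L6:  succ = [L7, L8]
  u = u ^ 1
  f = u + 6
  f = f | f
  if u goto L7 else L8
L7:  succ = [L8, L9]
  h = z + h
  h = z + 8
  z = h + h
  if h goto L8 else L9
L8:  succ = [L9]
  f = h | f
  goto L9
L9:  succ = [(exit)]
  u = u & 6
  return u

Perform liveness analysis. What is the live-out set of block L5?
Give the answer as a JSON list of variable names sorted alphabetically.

Block summaries:
  L0: {f,h,j,u,z} / ∅
  L1: {f,j} / {f,j}
  L2: {z} / {u}
  L3: {z} / ∅
  L4: {f,h} / {h}
  L5: {z} / {j,z}
  L6: {f,u} / {u}
  L7: {h,z} / {h,z}
  L8: {f} / {f,h}
  L9: {u} / {u}

Backward fixpoint:
  L0 li=∅ lo={f,h,j,u}
  L1 li={f,h,j,u} lo={f,h,j,u}
  L2 li={f,h,j,u} lo={f,h,j,u,z}
  L3 li={f,h,j,u} lo={f,h,j,u}
  L4 li={h} lo=∅
  L5 li={h,j,u,z} lo={h,u,z}
  L6 li={h,u,z} lo={f,h,u,z}
  L7 li={f,h,u,z} lo={f,h,u}
  L8 li={f,h,u} lo={u}
  L9 li={u} lo=∅

live-out(L5) = ["h", "u", "z"]

Answer: ["h", "u", "z"]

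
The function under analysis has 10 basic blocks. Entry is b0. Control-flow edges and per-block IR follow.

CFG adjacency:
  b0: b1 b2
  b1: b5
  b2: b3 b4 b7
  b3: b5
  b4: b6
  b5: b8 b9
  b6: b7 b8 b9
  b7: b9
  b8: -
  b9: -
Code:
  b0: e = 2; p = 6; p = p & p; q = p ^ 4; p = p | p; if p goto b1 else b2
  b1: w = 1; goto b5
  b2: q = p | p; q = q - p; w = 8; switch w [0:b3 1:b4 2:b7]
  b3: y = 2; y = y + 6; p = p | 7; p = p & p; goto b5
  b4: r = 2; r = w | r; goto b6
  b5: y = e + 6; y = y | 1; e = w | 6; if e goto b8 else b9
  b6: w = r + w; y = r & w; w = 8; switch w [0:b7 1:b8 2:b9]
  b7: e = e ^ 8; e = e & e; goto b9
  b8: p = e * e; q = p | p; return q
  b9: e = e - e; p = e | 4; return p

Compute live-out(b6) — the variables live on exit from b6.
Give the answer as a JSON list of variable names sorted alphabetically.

Block summaries:
  b0 def {e,p,q} use ∅
  b1 def {w} use ∅
  b2 def {q,w} use {p}
  b3 def {p,y} use {p}
  b4 def {r} use {w}
  b5 def {e,y} use {e,w}
  b6 def {w,y} use {r,w}
  b7 def {e} use {e}
  b8 def {p,q} use {e}
  b9 def {e,p} use {e}

Liveness:
  live b0: ∅→{e,p}
  live b1: {e}→{e,w}
  live b2: {e,p}→{e,p,w}
  live b3: {e,p,w}→{e,w}
  live b4: {e,w}→{e,r,w}
  live b5: {e,w}→{e}
  live b6: {e,r,w}→{e}
  live b7: {e}→{e}
  live b8: {e}→∅
  live b9: {e}→∅

live-out(b6) = ["e"]

Answer: ["e"]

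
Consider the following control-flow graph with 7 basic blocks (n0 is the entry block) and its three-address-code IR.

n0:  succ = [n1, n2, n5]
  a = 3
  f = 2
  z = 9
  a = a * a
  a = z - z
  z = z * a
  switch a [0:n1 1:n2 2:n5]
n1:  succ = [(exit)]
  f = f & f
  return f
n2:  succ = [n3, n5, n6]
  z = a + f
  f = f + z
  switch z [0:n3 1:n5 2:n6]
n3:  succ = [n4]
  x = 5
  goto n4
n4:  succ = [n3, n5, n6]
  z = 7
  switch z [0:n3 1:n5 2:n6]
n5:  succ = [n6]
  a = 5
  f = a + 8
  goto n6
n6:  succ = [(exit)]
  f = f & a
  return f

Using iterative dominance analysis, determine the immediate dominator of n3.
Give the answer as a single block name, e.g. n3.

Answer: n2

Working:
idom tree: n1←n0 n2←n0 n3←n2 n4←n3 n5←n0 n6←n0
Join-block Dom:
  n3: preds {n2,n4}: {n0,n2} ∩ {n0,n2,n3,n4} = {n0,n2}; idom=n2
  n5: preds {n0,n2,n4}: {n0} ∩ {n0,n2} ∩ {n0,n2,n3,n4} = {n0}; idom=n0
  n6: preds {n2,n4,n5}: {n0,n2} ∩ {n0,n2,n3,n4} ∩ {n0,n5} = {n0}; idom=n0

idom(n3) = n2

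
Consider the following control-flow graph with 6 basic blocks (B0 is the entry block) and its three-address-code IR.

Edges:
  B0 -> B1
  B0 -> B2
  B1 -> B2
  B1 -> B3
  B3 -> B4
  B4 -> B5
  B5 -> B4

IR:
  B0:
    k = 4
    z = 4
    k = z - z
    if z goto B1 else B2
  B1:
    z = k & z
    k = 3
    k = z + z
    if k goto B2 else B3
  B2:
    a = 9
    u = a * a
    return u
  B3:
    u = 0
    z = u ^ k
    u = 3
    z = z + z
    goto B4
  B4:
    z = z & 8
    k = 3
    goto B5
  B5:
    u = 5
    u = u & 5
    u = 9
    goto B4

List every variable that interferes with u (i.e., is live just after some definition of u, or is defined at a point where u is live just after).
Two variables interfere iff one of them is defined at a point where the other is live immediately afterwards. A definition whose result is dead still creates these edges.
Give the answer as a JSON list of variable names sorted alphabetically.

Answer: ["k", "z"]

Derivation:
Per-block:
  B0: {k,z} / ∅
  B1: {k,z} / {k,z}
  B2: {a,u} / ∅
  B3: {u,z} / {k}
  B4: {k,z} / {z}
  B5: {u} / ∅

Live sets:
  B0 li=∅ lo={k,z}
  B1 li={k,z} lo={k}
  B2 li=∅ lo=∅
  B3 li={k} lo={z}
  B4 li={z} lo={z}
  B5 li={z} lo={z}

Interference:
  a — ∅
  k — {u,z}
  u — {k,z}
  z — {k,u}

N(u) = ["k", "z"]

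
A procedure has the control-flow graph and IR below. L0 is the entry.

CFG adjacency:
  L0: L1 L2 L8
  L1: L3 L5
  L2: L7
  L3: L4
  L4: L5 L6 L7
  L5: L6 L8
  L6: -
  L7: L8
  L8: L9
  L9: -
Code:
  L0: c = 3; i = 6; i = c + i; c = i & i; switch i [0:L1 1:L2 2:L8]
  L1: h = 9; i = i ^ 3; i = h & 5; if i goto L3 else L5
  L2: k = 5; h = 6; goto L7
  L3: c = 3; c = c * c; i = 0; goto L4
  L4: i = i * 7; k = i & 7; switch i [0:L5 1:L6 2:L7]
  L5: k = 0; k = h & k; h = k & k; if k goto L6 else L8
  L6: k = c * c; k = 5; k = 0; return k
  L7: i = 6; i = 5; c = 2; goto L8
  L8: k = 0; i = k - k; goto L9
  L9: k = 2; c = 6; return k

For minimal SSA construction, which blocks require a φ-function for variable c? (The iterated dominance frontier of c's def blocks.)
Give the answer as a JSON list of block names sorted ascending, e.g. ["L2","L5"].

idom tree: L1←L0 L2←L0 L3←L1 L4←L3 L5←L1 L6←L1 L7←L0 L8←L0 L9←L8
Dom∩ at merges:
  L5: preds {L1,L4}: {L0,L1} ∩ {L0,L1,L3,L4} = {L0,L1}; idom=L1
  L6: preds {L4,L5}: {L0,L1,L3,L4} ∩ {L0,L1,L5} = {L0,L1}; idom=L1
  L7: preds {L2,L4}: {L0,L2} ∩ {L0,L1,L3,L4} = {L0}; idom=L0
  L8: preds {L0,L5,L7}: {L0} ∩ {L0,L1,L5} ∩ {L0,L7} = {L0}; idom=L0

Frontier:
  join L5 pred L1: · stop@L1
  join L5 pred L4: L4→L3 stop@L1
  join L6 pred L4: L4→L3 stop@L1
  join L6 pred L5: L5 stop@L1
  join L7 pred L2: L2 stop@L0
  join L7 pred L4: L4→L3→L1 stop@L0
  join L8 pred L0: · stop@L0
  join L8 pred L5: L5→L1 stop@L0
  join L8 pred L7: L7 stop@L0
  L0 → ∅
  L1 → {L7,L8}
  L2 → {L7}
  L3 → {L5,L6,L7}
  L4 → {L5,L6,L7}
  L5 → {L6,L8}
  L6 → ∅
  L7 → {L8}
  L8 → ∅
  L9 → ∅

φ for c: defs {L0,L3,L7,L9}
  DF⁺ = {L5,L6,L7,L8}

Answer: ["L5", "L6", "L7", "L8"]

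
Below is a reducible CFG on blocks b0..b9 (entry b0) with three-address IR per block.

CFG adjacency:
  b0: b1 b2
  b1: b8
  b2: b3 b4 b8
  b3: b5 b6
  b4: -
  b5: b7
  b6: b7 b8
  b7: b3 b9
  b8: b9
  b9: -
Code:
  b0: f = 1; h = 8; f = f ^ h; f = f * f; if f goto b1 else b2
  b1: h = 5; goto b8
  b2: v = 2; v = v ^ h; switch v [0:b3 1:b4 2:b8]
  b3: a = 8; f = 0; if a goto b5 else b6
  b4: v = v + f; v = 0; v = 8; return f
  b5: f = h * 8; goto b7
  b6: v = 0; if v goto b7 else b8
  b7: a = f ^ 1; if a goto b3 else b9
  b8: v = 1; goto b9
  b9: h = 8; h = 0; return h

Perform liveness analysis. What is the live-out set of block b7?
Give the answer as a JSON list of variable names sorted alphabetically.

Per-block:
  b0 def {f,h} use ∅
  b1 def {h} use ∅
  b2 def {v} use {h}
  b3 def {a,f} use ∅
  b4 def {v} use {f,v}
  b5 def {f} use {h}
  b6 def {v} use ∅
  b7 def {a} use {f}
  b8 def {v} use ∅
  b9 def {h} use ∅

Live sets:
  b0 li=∅ lo={f,h}
  b1 li=∅ lo=∅
  b2 li={f,h} lo={f,h,v}
  b3 li={h} lo={f,h}
  b4 li={f,v} lo=∅
  b5 li={h} lo={f,h}
  b6 li={f,h} lo={f,h}
  b7 li={f,h} lo={h}
  b8 li=∅ lo=∅
  b9 li=∅ lo=∅

live-out(b7) = ["h"]

Answer: ["h"]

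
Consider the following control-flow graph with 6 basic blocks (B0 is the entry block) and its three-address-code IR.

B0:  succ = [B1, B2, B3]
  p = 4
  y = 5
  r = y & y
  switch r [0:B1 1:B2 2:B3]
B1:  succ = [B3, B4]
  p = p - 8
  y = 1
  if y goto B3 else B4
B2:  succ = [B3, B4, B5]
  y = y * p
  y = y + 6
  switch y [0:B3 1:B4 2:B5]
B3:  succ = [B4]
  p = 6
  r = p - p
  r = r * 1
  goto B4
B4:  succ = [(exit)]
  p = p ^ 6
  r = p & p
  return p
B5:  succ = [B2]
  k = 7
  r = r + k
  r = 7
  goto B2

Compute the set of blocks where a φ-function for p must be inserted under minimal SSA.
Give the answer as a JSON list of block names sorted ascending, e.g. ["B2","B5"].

Answer: ["B3", "B4"]

Derivation:
idom tree: B1←B0 B2←B0 B3←B0 B4←B0 B5←B2
Dom at joins:
  B2: preds {B0,B5}: {B0} ∩ {B0,B2,B5} = {B0}; idom=B0
  B3: preds {B0,B1,B2}: {B0} ∩ {B0,B1} ∩ {B0,B2} = {B0}; idom=B0
  B4: preds {B1,B2,B3}: {B0,B1} ∩ {B0,B2} ∩ {B0,B3} = {B0}; idom=B0

DF derivation:
  B2←B0: walk · to B0
  B2←B5: walk B5→B2 to B0
  B3←B0: walk · to B0
  B3←B1: walk B1 to B0
  B3←B2: walk B2 to B0
  B4←B1: walk B1 to B0
  B4←B2: walk B2 to B0
  B4←B3: walk B3 to B0
  B0: DF=∅
  B1: DF={B3,B4}
  B2: DF={B2,B3,B4}
  B3: DF={B4}
  B4: DF=∅
  B5: DF={B2}

φ for p: defs {B0,B1,B3,B4}
  DF⁺ = {B3,B4}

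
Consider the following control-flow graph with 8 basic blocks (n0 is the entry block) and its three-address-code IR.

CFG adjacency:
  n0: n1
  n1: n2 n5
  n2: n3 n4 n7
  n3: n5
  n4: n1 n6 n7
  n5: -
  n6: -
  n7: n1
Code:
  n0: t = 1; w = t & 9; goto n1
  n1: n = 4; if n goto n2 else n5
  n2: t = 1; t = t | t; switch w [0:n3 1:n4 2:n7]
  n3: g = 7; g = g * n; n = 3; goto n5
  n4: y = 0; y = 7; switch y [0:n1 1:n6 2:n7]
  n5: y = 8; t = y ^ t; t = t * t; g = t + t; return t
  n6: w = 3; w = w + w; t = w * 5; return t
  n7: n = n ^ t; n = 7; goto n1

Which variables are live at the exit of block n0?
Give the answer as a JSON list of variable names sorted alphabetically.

Answer: ["t", "w"]

Derivation:
Block summaries:
  n0 def {t,w} use ∅
  n1 def {n} use ∅
  n2 def {t} use {w}
  n3 def {g,n} use {n}
  n4 def {y} use ∅
  n5 def {g,t,y} use {t}
  n6 def {t,w} use ∅
  n7 def {n} use {n,t}

Live sets:
  n0 li=∅ lo={t,w}
  n1 li={t,w} lo={n,t,w}
  n2 li={n,w} lo={n,t,w}
  n3 li={n,t} lo={t}
  n4 li={n,t,w} lo={n,t,w}
  n5 li={t} lo=∅
  n6 li=∅ lo=∅
  n7 li={n,t,w} lo={t,w}

live-out(n0) = ["t", "w"]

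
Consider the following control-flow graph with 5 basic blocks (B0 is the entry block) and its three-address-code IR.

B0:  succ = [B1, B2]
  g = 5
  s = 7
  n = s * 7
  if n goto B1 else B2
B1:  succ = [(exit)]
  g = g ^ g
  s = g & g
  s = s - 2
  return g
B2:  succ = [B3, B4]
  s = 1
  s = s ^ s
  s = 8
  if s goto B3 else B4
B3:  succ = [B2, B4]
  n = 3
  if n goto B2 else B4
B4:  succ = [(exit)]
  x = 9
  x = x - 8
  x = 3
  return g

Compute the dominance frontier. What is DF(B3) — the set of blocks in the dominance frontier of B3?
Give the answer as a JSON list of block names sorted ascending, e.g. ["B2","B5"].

Answer: ["B2", "B4"]

Working:
idom tree: B1←B0 B2←B0 B3←B2 B4←B2
Dom∩ at merges:
  B2: preds {B0,B3}: {B0} ∩ {B0,B2,B3} = {B0}; idom=B0
  B4: preds {B2,B3}: {B0,B2} ∩ {B0,B2,B3} = {B0,B2}; idom=B2

DF derivation:
  B2←B0: walk · to B0
  B2←B3: walk B3→B2 to B0
  B4←B2: walk · to B2
  B4←B3: walk B3 to B2
  B0 → ∅
  B1 → ∅
  B2 → {B2}
  B3 → {B2,B4}
  B4 → ∅

DF(B3) = ["B2", "B4"]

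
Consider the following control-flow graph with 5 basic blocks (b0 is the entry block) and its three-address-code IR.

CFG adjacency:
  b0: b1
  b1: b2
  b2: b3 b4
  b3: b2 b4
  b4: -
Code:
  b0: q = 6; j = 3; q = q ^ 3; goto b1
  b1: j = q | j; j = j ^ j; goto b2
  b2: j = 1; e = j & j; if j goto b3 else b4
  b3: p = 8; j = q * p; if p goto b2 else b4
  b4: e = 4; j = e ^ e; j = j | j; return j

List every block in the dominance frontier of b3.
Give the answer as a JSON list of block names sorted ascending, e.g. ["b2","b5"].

Answer: ["b2", "b4"]

Working:
idom tree: b1←b0 b2←b1 b3←b2 b4←b2
Dom∩ at merges:
  b2: preds {b1,b3}: {b0,b1} ∩ {b0,b1,b2,b3} = {b0,b1}; idom=b1
  b4: preds {b2,b3}: {b0,b1,b2} ∩ {b0,b1,b2,b3} = {b0,b1,b2}; idom=b2

DF derivation:
  join b2 pred b1: · stop@b1
  join b2 pred b3: b3→b2 stop@b1
  join b4 pred b2: · stop@b2
  join b4 pred b3: b3 stop@b2
  b0 → ∅
  b1 → ∅
  b2 → {b2}
  b3 → {b2,b4}
  b4 → ∅

DF(b3) = ["b2", "b4"]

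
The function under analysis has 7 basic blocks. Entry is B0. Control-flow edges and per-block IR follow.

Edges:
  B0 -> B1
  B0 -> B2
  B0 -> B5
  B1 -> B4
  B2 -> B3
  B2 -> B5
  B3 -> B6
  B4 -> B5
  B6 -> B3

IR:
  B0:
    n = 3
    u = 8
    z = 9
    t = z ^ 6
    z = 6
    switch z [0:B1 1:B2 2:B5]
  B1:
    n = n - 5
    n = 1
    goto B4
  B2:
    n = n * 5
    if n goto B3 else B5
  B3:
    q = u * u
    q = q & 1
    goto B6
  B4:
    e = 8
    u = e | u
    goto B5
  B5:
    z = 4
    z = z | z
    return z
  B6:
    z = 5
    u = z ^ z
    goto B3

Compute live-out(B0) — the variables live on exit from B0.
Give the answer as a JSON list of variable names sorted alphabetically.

Block summaries:
  B0: def={n,t,u,z} ue=∅
  B1: def={n} ue={n}
  B2: def={n} ue={n}
  B3: def={q} ue={u}
  B4: def={e,u} ue={u}
  B5: def={z} ue=∅
  B6: def={u,z} ue=∅

Live sets:
  live B0: ∅→{n,u}
  live B1: {n,u}→{u}
  live B2: {n,u}→{u}
  live B3: {u}→∅
  live B4: {u}→∅
  live B5: ∅→∅
  live B6: ∅→{u}

live-out(B0) = ["n", "u"]

Answer: ["n", "u"]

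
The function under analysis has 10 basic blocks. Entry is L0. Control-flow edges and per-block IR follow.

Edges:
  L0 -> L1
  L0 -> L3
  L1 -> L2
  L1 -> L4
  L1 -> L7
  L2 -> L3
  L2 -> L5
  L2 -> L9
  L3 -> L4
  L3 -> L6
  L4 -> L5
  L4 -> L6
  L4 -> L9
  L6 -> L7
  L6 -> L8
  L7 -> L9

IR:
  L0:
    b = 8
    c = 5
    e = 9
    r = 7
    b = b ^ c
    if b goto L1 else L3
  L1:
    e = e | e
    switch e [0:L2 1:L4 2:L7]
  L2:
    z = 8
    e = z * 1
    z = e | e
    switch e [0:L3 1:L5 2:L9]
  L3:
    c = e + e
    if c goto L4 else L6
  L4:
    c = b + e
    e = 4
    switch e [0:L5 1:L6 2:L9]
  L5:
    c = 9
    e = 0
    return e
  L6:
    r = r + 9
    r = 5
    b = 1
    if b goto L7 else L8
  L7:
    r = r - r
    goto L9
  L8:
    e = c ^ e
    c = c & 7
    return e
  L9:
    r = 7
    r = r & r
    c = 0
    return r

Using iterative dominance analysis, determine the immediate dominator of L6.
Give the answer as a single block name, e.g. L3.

Answer: L0

Working:
idom tree: L1←L0 L2←L1 L3←L0 L4←L0 L5←L0 L6←L0 L7←L0 L8←L6 L9←L0
Dom at joins:
  L3: preds {L0,L2}: {L0} ∩ {L0,L1,L2} = {L0}; idom=L0
  L4: preds {L1,L3}: {L0,L1} ∩ {L0,L3} = {L0}; idom=L0
  L5: preds {L2,L4}: {L0,L1,L2} ∩ {L0,L4} = {L0}; idom=L0
  L6: preds {L3,L4}: {L0,L3} ∩ {L0,L4} = {L0}; idom=L0
  L7: preds {L1,L6}: {L0,L1} ∩ {L0,L6} = {L0}; idom=L0
  L9: preds {L2,L4,L7}: {L0,L1,L2} ∩ {L0,L4} ∩ {L0,L7} = {L0}; idom=L0

idom(L6) = L0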